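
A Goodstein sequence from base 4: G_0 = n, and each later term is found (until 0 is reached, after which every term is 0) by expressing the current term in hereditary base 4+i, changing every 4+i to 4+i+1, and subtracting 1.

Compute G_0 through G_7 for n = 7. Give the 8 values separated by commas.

7, 7, 7, 7, 7, 6, 5, 4

(0) 7|_4 = 4 + 3 ↦ 5 + 3|_5 = 8 ⇒ 7
(1) 7|_5 = 5 + 2 ↦ 6 + 2|_6 = 8 ⇒ 7
(2) 7|_6 = 6 + 1 ↦ 7 + 1|_7 = 8 ⇒ 7
(3) 7|_7 = 7 ↦ 8|_8 = 8 ⇒ 7
(4) 7|_8 = 7 ↦ 7|_9 = 7 ⇒ 6
(5) 6|_9 = 6 ↦ 6|_10 = 6 ⇒ 5
(6) 5|_10 = 5 ↦ 5|_11 = 5 ⇒ 4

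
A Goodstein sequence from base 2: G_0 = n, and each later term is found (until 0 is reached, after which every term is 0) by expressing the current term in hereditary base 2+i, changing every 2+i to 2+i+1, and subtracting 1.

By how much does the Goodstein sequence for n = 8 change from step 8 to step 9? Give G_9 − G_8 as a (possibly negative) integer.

550623341264

G_0 = 8. HB_2(8) = 2^(2 + 1). Bump = 81. G_1 = 80.
G_1 = 80. HB_3(80) = 2·3^3 + 2·3^2 + 2·3 + 2. Bump = 554. G_2 = 553.
G_2 = 553. HB_4(553) = 2·4^4 + 2·4^2 + 2·4 + 1. Bump = 6311. G_3 = 6310.
G_3 = 6310. HB_5(6310) = 2·5^5 + 2·5^2 + 2·5. Bump = 93396. G_4 = 93395.
G_4 = 93395. HB_6(93395) = 2·6^6 + 2·6^2 + 6 + 5. Bump = 1647196. G_5 = 1647195.
G_5 = 1647195. HB_7(1647195) = 2·7^7 + 2·7^2 + 7 + 4. Bump = 33554572. G_6 = 33554571.
G_6 = 33554571. HB_8(33554571) = 2·8^8 + 2·8^2 + 8 + 3. Bump = 774841152. G_7 = 774841151.
G_7 = 774841151. HB_9(774841151) = 2·9^9 + 2·9^2 + 9 + 2. Bump = 20000000212. G_8 = 20000000211.
G_8 = 20000000211. HB_10(20000000211) = 2·10^10 + 2·10^2 + 10 + 1. Bump = 570623341476. G_9 = 570623341475.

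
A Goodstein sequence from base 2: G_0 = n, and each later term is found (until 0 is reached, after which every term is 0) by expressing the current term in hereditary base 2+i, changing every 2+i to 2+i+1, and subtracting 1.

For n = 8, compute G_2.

553

[0] 8 ≡ 2^(2 + 1) (base 2). Lift 3: 81. −1: 80.
[1] 80 ≡ 2·3^3 + 2·3^2 + 2·3 + 2 (base 3). Lift 4: 554. −1: 553.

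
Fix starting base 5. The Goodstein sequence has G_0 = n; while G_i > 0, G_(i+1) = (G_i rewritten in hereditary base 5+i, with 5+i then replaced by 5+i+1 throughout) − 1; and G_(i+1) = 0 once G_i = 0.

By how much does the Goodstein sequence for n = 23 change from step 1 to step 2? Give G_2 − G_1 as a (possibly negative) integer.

base 5: 23 = 4·5 + 3; at 6: 4·6 + 3 = 27; next = 26
base 6: 26 = 4·6 + 2; at 7: 4·7 + 2 = 30; next = 29

3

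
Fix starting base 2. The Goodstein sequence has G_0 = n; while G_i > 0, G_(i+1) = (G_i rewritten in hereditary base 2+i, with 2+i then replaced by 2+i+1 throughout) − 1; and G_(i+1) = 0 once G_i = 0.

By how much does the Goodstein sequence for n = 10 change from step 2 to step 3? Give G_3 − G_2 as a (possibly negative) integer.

14600

G_0 = 10. HB_2(10) = 2^(2 + 1) + 2. Bump = 84. G_1 = 83.
G_1 = 83. HB_3(83) = 3^(3 + 1) + 2. Bump = 1026. G_2 = 1025.
G_2 = 1025. HB_4(1025) = 4^(4 + 1) + 1. Bump = 15626. G_3 = 15625.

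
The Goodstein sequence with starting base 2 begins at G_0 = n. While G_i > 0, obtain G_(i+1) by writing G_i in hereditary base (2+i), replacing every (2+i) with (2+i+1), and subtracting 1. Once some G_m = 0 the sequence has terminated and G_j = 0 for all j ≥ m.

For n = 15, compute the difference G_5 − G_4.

15 —HB2→ 2^(2 + 1) + 2^2 + 2 + 1 —bump→ 3^(3 + 1) + 3^3 + 3 + 1 = 112 —(−1)→ 111
111 —HB3→ 3^(3 + 1) + 3^3 + 3 —bump→ 4^(4 + 1) + 4^4 + 4 = 1284 —(−1)→ 1283
1283 —HB4→ 4^(4 + 1) + 4^4 + 3 —bump→ 5^(5 + 1) + 5^5 + 3 = 18753 —(−1)→ 18752
18752 —HB5→ 5^(5 + 1) + 5^5 + 2 —bump→ 6^(6 + 1) + 6^6 + 2 = 326594 —(−1)→ 326593
326593 —HB6→ 6^(6 + 1) + 6^6 + 1 —bump→ 7^(7 + 1) + 7^7 + 1 = 6588345 —(−1)→ 6588344

6261751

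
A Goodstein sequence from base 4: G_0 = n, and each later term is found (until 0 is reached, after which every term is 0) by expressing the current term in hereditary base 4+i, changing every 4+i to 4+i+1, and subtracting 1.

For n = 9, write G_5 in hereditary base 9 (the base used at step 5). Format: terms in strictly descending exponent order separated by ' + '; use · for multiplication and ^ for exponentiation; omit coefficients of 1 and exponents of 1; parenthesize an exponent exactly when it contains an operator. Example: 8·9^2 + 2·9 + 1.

9 + 2

9 —HB4→ 2·4 + 1 —bump→ 2·5 + 1 = 11 —(−1)→ 10
10 —HB5→ 2·5 —bump→ 2·6 = 12 —(−1)→ 11
11 —HB6→ 6 + 5 —bump→ 7 + 5 = 12 —(−1)→ 11
11 —HB7→ 7 + 4 —bump→ 8 + 4 = 12 —(−1)→ 11
11 —HB8→ 8 + 3 —bump→ 9 + 3 = 12 —(−1)→ 11
11 —HB9→ 9 + 2 —bump→ 10 + 2 = 12 —(−1)→ 11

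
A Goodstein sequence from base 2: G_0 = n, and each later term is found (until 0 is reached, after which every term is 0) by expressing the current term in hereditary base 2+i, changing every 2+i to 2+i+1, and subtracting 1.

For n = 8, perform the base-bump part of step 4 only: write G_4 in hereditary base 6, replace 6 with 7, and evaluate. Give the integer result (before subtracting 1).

base 2: 8 = 2^(2 + 1); at 3: 3^(3 + 1) = 81; next = 80
base 3: 80 = 2·3^3 + 2·3^2 + 2·3 + 2; at 4: 2·4^4 + 2·4^2 + 2·4 + 2 = 554; next = 553
base 4: 553 = 2·4^4 + 2·4^2 + 2·4 + 1; at 5: 2·5^5 + 2·5^2 + 2·5 + 1 = 6311; next = 6310
base 5: 6310 = 2·5^5 + 2·5^2 + 2·5; at 6: 2·6^6 + 2·6^2 + 2·6 = 93396; next = 93395
base 6: 93395 = 2·6^6 + 2·6^2 + 6 + 5; at 7: 2·7^7 + 2·7^2 + 7 + 5 = 1647196; next = 1647195

1647196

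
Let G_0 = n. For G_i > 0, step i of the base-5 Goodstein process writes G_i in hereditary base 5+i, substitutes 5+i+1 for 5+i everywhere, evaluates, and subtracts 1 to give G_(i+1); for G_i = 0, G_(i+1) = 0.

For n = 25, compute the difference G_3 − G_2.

4

25 —HB5→ 5^2 —bump→ 6^2 = 36 —(−1)→ 35
35 —HB6→ 5·6 + 5 —bump→ 5·7 + 5 = 40 —(−1)→ 39
39 —HB7→ 5·7 + 4 —bump→ 5·8 + 4 = 44 —(−1)→ 43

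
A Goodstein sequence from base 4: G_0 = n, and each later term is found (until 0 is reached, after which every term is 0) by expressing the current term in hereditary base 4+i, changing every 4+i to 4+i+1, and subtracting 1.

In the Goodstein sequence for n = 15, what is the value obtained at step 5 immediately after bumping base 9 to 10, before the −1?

26

i=0: 15 = 3·4 + 3 (b=4); 4→5: 3·5 + 3 = 18; 18−1 = 17
i=1: 17 = 3·5 + 2 (b=5); 5→6: 3·6 + 2 = 20; 20−1 = 19
i=2: 19 = 3·6 + 1 (b=6); 6→7: 3·7 + 1 = 22; 22−1 = 21
i=3: 21 = 3·7 (b=7); 7→8: 3·8 = 24; 24−1 = 23
i=4: 23 = 2·8 + 7 (b=8); 8→9: 2·9 + 7 = 25; 25−1 = 24
i=5: 24 = 2·9 + 6 (b=9); 9→10: 2·10 + 6 = 26; 26−1 = 25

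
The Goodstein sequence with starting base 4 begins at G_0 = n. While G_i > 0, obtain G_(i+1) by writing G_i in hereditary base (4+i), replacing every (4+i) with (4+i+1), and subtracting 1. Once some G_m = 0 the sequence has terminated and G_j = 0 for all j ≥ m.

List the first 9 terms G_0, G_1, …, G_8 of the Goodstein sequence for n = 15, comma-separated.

base 4: 15 = 3·4 + 3; at 5: 3·5 + 3 = 18; next = 17
base 5: 17 = 3·5 + 2; at 6: 3·6 + 2 = 20; next = 19
base 6: 19 = 3·6 + 1; at 7: 3·7 + 1 = 22; next = 21
base 7: 21 = 3·7; at 8: 3·8 = 24; next = 23
base 8: 23 = 2·8 + 7; at 9: 2·9 + 7 = 25; next = 24
base 9: 24 = 2·9 + 6; at 10: 2·10 + 6 = 26; next = 25
base 10: 25 = 2·10 + 5; at 11: 2·11 + 5 = 27; next = 26
base 11: 26 = 2·11 + 4; at 12: 2·12 + 4 = 28; next = 27

15, 17, 19, 21, 23, 24, 25, 26, 27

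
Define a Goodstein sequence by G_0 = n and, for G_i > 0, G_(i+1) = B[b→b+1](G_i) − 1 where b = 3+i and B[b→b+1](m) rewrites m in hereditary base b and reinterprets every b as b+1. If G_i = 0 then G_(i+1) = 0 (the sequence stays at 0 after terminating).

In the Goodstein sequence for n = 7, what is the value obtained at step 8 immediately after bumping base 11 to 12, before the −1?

base 3: 7 = 2·3 + 1; at 4: 2·4 + 1 = 9; next = 8
base 4: 8 = 2·4; at 5: 2·5 = 10; next = 9
base 5: 9 = 5 + 4; at 6: 6 + 4 = 10; next = 9
base 6: 9 = 6 + 3; at 7: 7 + 3 = 10; next = 9
base 7: 9 = 7 + 2; at 8: 8 + 2 = 10; next = 9
base 8: 9 = 8 + 1; at 9: 9 + 1 = 10; next = 9
base 9: 9 = 9; at 10: 10 = 10; next = 9
base 10: 9 = 9; at 11: 9 = 9; next = 8
base 11: 8 = 8; at 12: 8 = 8; next = 7

8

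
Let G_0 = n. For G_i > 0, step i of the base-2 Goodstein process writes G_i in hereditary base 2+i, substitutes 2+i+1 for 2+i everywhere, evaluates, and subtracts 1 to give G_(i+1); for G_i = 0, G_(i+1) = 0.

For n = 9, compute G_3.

step 0: 9 = 2^(2 + 1) + 1; sub 3 for 2: 3^(3 + 1) + 1; = 82; G_1 = 82−1 = 81
step 1: 81 = 3^(3 + 1); sub 4 for 3: 4^(4 + 1); = 1024; G_2 = 1024−1 = 1023
step 2: 1023 = 3·4^4 + 3·4^3 + 3·4^2 + 3·4 + 3; sub 5 for 4: 3·5^5 + 3·5^3 + 3·5^2 + 3·5 + 3; = 9843; G_3 = 9843−1 = 9842
step 3: 9842 = 3·5^5 + 3·5^3 + 3·5^2 + 3·5 + 2; sub 6 for 5: 3·6^6 + 3·6^3 + 3·6^2 + 3·6 + 2; = 140744; G_4 = 140744−1 = 140743

9842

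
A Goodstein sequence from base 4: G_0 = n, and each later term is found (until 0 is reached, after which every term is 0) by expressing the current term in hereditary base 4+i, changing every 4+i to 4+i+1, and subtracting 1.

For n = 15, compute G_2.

19

step 0: 15 = 3·4 + 3; sub 5 for 4: 3·5 + 3; = 18; G_1 = 18−1 = 17
step 1: 17 = 3·5 + 2; sub 6 for 5: 3·6 + 2; = 20; G_2 = 20−1 = 19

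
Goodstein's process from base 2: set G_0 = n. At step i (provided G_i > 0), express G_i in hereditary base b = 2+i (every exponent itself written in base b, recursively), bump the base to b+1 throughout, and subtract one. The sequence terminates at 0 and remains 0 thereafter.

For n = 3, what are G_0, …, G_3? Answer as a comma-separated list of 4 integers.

3, 3, 3, 2

3 —HB2→ 2 + 1 —bump→ 3 + 1 = 4 —(−1)→ 3
3 —HB3→ 3 —bump→ 4 = 4 —(−1)→ 3
3 —HB4→ 3 —bump→ 3 = 3 —(−1)→ 2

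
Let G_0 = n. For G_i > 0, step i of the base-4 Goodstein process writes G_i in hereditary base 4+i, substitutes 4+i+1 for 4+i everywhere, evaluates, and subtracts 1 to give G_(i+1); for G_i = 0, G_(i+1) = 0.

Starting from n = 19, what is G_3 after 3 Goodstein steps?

i=0: 19 = 4^2 + 3 (b=4); 4→5: 5^2 + 3 = 28; 28−1 = 27
i=1: 27 = 5^2 + 2 (b=5); 5→6: 6^2 + 2 = 38; 38−1 = 37
i=2: 37 = 6^2 + 1 (b=6); 6→7: 7^2 + 1 = 50; 50−1 = 49
i=3: 49 = 7^2 (b=7); 7→8: 8^2 = 64; 64−1 = 63

49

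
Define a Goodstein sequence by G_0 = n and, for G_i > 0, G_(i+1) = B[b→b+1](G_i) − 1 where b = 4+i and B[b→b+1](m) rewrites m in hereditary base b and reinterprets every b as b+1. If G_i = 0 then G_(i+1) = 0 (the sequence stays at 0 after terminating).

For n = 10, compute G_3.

[0] 10 ≡ 2·4 + 2 (base 4). Lift 5: 12. −1: 11.
[1] 11 ≡ 2·5 + 1 (base 5). Lift 6: 13. −1: 12.
[2] 12 ≡ 2·6 (base 6). Lift 7: 14. −1: 13.
[3] 13 ≡ 7 + 6 (base 7). Lift 8: 14. −1: 13.

13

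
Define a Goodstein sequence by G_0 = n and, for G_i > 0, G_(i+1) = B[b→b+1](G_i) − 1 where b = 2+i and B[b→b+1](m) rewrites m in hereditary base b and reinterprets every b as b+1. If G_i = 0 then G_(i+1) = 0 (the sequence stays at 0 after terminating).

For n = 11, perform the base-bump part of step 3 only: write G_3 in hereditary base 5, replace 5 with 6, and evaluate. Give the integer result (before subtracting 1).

279938

i=0: 11 = 2^(2 + 1) + 2 + 1 (b=2); 2→3: 3^(3 + 1) + 3 + 1 = 85; 85−1 = 84
i=1: 84 = 3^(3 + 1) + 3 (b=3); 3→4: 4^(4 + 1) + 4 = 1028; 1028−1 = 1027
i=2: 1027 = 4^(4 + 1) + 3 (b=4); 4→5: 5^(5 + 1) + 3 = 15628; 15628−1 = 15627
i=3: 15627 = 5^(5 + 1) + 2 (b=5); 5→6: 6^(6 + 1) + 2 = 279938; 279938−1 = 279937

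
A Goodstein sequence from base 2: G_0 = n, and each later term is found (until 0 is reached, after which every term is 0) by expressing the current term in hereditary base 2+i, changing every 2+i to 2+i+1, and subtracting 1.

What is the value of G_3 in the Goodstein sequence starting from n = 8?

6310

base 2: 8 = 2^(2 + 1); at 3: 3^(3 + 1) = 81; next = 80
base 3: 80 = 2·3^3 + 2·3^2 + 2·3 + 2; at 4: 2·4^4 + 2·4^2 + 2·4 + 2 = 554; next = 553
base 4: 553 = 2·4^4 + 2·4^2 + 2·4 + 1; at 5: 2·5^5 + 2·5^2 + 2·5 + 1 = 6311; next = 6310
base 5: 6310 = 2·5^5 + 2·5^2 + 2·5; at 6: 2·6^6 + 2·6^2 + 2·6 = 93396; next = 93395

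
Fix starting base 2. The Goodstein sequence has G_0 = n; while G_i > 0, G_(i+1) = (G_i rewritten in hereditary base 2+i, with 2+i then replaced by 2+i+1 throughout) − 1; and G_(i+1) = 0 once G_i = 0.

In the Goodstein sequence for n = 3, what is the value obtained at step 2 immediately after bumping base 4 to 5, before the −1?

G_0 = 3. HB_2(3) = 2 + 1. Bump = 4. G_1 = 3.
G_1 = 3. HB_3(3) = 3. Bump = 4. G_2 = 3.
G_2 = 3. HB_4(3) = 3. Bump = 3. G_3 = 2.

3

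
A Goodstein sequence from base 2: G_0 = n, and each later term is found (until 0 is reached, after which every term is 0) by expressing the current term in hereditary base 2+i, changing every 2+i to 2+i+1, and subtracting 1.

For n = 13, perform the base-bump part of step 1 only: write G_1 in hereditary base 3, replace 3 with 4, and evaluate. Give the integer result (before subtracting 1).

G_0 = 13. HB_2(13) = 2^(2 + 1) + 2^2 + 1. Bump = 109. G_1 = 108.
G_1 = 108. HB_3(108) = 3^(3 + 1) + 3^3. Bump = 1280. G_2 = 1279.

1280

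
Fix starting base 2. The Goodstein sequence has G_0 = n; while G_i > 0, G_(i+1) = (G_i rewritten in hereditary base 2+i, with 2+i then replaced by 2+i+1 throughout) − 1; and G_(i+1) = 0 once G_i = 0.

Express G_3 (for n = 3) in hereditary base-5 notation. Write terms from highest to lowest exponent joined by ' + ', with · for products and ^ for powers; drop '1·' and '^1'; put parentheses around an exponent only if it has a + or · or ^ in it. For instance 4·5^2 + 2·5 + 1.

base 2: 3 = 2 + 1; at 3: 3 + 1 = 4; next = 3
base 3: 3 = 3; at 4: 4 = 4; next = 3
base 4: 3 = 3; at 5: 3 = 3; next = 2
base 5: 2 = 2; at 6: 2 = 2; next = 1

2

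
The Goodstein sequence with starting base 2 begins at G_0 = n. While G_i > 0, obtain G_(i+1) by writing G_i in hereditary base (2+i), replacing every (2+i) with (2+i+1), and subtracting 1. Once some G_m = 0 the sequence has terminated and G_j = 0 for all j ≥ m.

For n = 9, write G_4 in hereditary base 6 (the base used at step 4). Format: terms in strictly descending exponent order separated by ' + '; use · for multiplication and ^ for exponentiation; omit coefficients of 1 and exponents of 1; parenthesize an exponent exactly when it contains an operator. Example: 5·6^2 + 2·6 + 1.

3·6^6 + 3·6^3 + 3·6^2 + 3·6 + 1

(0) 9|_2 = 2^(2 + 1) + 1 ↦ 3^(3 + 1) + 1|_3 = 82 ⇒ 81
(1) 81|_3 = 3^(3 + 1) ↦ 4^(4 + 1)|_4 = 1024 ⇒ 1023
(2) 1023|_4 = 3·4^4 + 3·4^3 + 3·4^2 + 3·4 + 3 ↦ 3·5^5 + 3·5^3 + 3·5^2 + 3·5 + 3|_5 = 9843 ⇒ 9842
(3) 9842|_5 = 3·5^5 + 3·5^3 + 3·5^2 + 3·5 + 2 ↦ 3·6^6 + 3·6^3 + 3·6^2 + 3·6 + 2|_6 = 140744 ⇒ 140743
(4) 140743|_6 = 3·6^6 + 3·6^3 + 3·6^2 + 3·6 + 1 ↦ 3·7^7 + 3·7^3 + 3·7^2 + 3·7 + 1|_7 = 2471827 ⇒ 2471826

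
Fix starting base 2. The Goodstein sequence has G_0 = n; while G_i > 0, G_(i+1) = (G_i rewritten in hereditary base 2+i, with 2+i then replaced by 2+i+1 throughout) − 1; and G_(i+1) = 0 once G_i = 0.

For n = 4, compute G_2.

41

i=0: 4 = 2^2 (b=2); 2→3: 3^3 = 27; 27−1 = 26
i=1: 26 = 2·3^2 + 2·3 + 2 (b=3); 3→4: 2·4^2 + 2·4 + 2 = 42; 42−1 = 41
i=2: 41 = 2·4^2 + 2·4 + 1 (b=4); 4→5: 2·5^2 + 2·5 + 1 = 61; 61−1 = 60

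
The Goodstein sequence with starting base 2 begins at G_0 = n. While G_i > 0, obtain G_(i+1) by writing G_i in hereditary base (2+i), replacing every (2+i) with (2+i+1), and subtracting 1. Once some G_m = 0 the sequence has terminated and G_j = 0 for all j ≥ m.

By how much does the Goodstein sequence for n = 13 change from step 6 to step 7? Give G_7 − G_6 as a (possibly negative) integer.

(0) 13|_2 = 2^(2 + 1) + 2^2 + 1 ↦ 3^(3 + 1) + 3^3 + 1|_3 = 109 ⇒ 108
(1) 108|_3 = 3^(3 + 1) + 3^3 ↦ 4^(4 + 1) + 4^4|_4 = 1280 ⇒ 1279
(2) 1279|_4 = 4^(4 + 1) + 3·4^3 + 3·4^2 + 3·4 + 3 ↦ 5^(5 + 1) + 3·5^3 + 3·5^2 + 3·5 + 3|_5 = 16093 ⇒ 16092
(3) 16092|_5 = 5^(5 + 1) + 3·5^3 + 3·5^2 + 3·5 + 2 ↦ 6^(6 + 1) + 3·6^3 + 3·6^2 + 3·6 + 2|_6 = 280712 ⇒ 280711
(4) 280711|_6 = 6^(6 + 1) + 3·6^3 + 3·6^2 + 3·6 + 1 ↦ 7^(7 + 1) + 3·7^3 + 3·7^2 + 3·7 + 1|_7 = 5765999 ⇒ 5765998
(5) 5765998|_7 = 7^(7 + 1) + 3·7^3 + 3·7^2 + 3·7 ↦ 8^(8 + 1) + 3·8^3 + 3·8^2 + 3·8|_8 = 134219480 ⇒ 134219479
(6) 134219479|_8 = 8^(8 + 1) + 3·8^3 + 3·8^2 + 2·8 + 7 ↦ 9^(9 + 1) + 3·9^3 + 3·9^2 + 2·9 + 7|_9 = 3486786856 ⇒ 3486786855

3352567376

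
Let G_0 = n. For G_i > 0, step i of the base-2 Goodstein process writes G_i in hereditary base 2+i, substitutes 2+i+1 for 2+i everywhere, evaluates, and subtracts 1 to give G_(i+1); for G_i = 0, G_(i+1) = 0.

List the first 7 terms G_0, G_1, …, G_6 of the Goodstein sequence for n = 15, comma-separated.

15, 111, 1283, 18752, 326593, 6588344, 150994943

base 2: 15 = 2^(2 + 1) + 2^2 + 2 + 1; at 3: 3^(3 + 1) + 3^3 + 3 + 1 = 112; next = 111
base 3: 111 = 3^(3 + 1) + 3^3 + 3; at 4: 4^(4 + 1) + 4^4 + 4 = 1284; next = 1283
base 4: 1283 = 4^(4 + 1) + 4^4 + 3; at 5: 5^(5 + 1) + 5^5 + 3 = 18753; next = 18752
base 5: 18752 = 5^(5 + 1) + 5^5 + 2; at 6: 6^(6 + 1) + 6^6 + 2 = 326594; next = 326593
base 6: 326593 = 6^(6 + 1) + 6^6 + 1; at 7: 7^(7 + 1) + 7^7 + 1 = 6588345; next = 6588344
base 7: 6588344 = 7^(7 + 1) + 7^7; at 8: 8^(8 + 1) + 8^8 = 150994944; next = 150994943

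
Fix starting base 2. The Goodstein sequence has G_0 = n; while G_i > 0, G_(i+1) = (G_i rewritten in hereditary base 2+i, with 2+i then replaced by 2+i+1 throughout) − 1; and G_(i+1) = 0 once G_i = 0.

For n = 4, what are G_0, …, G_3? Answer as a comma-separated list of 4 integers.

4, 26, 41, 60

G_0 = 4. HB_2(4) = 2^2. Bump = 27. G_1 = 26.
G_1 = 26. HB_3(26) = 2·3^2 + 2·3 + 2. Bump = 42. G_2 = 41.
G_2 = 41. HB_4(41) = 2·4^2 + 2·4 + 1. Bump = 61. G_3 = 60.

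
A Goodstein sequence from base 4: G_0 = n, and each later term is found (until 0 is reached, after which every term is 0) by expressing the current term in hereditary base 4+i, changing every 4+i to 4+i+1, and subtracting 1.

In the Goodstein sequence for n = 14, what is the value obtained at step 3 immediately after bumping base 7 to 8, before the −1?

22

G_0=14  [base 4] 3·4 + 2  →[4↦5]→  3·5 + 2 = 17  −1 ⇒ G_1=16
G_1=16  [base 5] 3·5 + 1  →[5↦6]→  3·6 + 1 = 19  −1 ⇒ G_2=18
G_2=18  [base 6] 3·6  →[6↦7]→  3·7 = 21  −1 ⇒ G_3=20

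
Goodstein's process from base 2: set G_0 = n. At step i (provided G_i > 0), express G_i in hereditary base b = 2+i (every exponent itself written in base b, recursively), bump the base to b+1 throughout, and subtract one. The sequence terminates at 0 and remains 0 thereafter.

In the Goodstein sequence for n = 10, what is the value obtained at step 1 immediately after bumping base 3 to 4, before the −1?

1026

step 0: 10 = 2^(2 + 1) + 2; sub 3 for 2: 3^(3 + 1) + 3; = 84; G_1 = 84−1 = 83
step 1: 83 = 3^(3 + 1) + 2; sub 4 for 3: 4^(4 + 1) + 2; = 1026; G_2 = 1026−1 = 1025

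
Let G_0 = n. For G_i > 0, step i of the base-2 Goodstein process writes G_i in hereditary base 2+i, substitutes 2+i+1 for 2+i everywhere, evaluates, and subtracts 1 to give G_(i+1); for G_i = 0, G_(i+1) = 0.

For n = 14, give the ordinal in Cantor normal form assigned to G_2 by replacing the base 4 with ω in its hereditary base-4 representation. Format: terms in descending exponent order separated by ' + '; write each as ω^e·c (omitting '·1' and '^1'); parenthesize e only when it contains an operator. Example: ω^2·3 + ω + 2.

ω^(ω + 1) + ω^ω + 1

14 —HB2→ 2^(2 + 1) + 2^2 + 2 —bump→ 3^(3 + 1) + 3^3 + 3 = 111 —(−1)→ 110
110 —HB3→ 3^(3 + 1) + 3^3 + 2 —bump→ 4^(4 + 1) + 4^4 + 2 = 1282 —(−1)→ 1281
1281 —HB4→ 4^(4 + 1) + 4^4 + 1 —bump→ 5^(5 + 1) + 5^5 + 1 = 18751 —(−1)→ 18750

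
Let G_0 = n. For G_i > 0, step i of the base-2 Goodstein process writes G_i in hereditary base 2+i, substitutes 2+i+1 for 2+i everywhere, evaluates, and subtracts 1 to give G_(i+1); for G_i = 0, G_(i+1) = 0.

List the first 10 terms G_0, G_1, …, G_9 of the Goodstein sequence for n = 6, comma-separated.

6 —HB2→ 2^2 + 2 —bump→ 3^3 + 3 = 30 —(−1)→ 29
29 —HB3→ 3^3 + 2 —bump→ 4^4 + 2 = 258 —(−1)→ 257
257 —HB4→ 4^4 + 1 —bump→ 5^5 + 1 = 3126 —(−1)→ 3125
3125 —HB5→ 5^5 —bump→ 6^6 = 46656 —(−1)→ 46655
46655 —HB6→ 5·6^5 + 5·6^4 + 5·6^3 + 5·6^2 + 5·6 + 5 —bump→ 5·7^5 + 5·7^4 + 5·7^3 + 5·7^2 + 5·7 + 5 = 98040 —(−1)→ 98039
98039 —HB7→ 5·7^5 + 5·7^4 + 5·7^3 + 5·7^2 + 5·7 + 4 —bump→ 5·8^5 + 5·8^4 + 5·8^3 + 5·8^2 + 5·8 + 4 = 187244 —(−1)→ 187243
187243 —HB8→ 5·8^5 + 5·8^4 + 5·8^3 + 5·8^2 + 5·8 + 3 —bump→ 5·9^5 + 5·9^4 + 5·9^3 + 5·9^2 + 5·9 + 3 = 332148 —(−1)→ 332147
332147 —HB9→ 5·9^5 + 5·9^4 + 5·9^3 + 5·9^2 + 5·9 + 2 —bump→ 5·10^5 + 5·10^4 + 5·10^3 + 5·10^2 + 5·10 + 2 = 555552 —(−1)→ 555551
555551 —HB10→ 5·10^5 + 5·10^4 + 5·10^3 + 5·10^2 + 5·10 + 1 —bump→ 5·11^5 + 5·11^4 + 5·11^3 + 5·11^2 + 5·11 + 1 = 885776 —(−1)→ 885775

6, 29, 257, 3125, 46655, 98039, 187243, 332147, 555551, 885775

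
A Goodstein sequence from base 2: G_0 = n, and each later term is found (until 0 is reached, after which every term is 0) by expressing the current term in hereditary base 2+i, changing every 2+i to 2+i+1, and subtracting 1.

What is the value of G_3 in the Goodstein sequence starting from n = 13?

i=0: 13 = 2^(2 + 1) + 2^2 + 1 (b=2); 2→3: 3^(3 + 1) + 3^3 + 1 = 109; 109−1 = 108
i=1: 108 = 3^(3 + 1) + 3^3 (b=3); 3→4: 4^(4 + 1) + 4^4 = 1280; 1280−1 = 1279
i=2: 1279 = 4^(4 + 1) + 3·4^3 + 3·4^2 + 3·4 + 3 (b=4); 4→5: 5^(5 + 1) + 3·5^3 + 3·5^2 + 3·5 + 3 = 16093; 16093−1 = 16092
i=3: 16092 = 5^(5 + 1) + 3·5^3 + 3·5^2 + 3·5 + 2 (b=5); 5→6: 6^(6 + 1) + 3·6^3 + 3·6^2 + 3·6 + 2 = 280712; 280712−1 = 280711

16092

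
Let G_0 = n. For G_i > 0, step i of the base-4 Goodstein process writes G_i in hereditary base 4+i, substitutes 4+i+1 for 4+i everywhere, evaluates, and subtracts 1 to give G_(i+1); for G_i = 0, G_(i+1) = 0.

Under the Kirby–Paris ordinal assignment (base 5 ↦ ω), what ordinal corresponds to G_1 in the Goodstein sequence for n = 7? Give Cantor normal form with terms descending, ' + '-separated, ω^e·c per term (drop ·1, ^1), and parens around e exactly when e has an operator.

ω + 2

base 4: 7 = 4 + 3; at 5: 5 + 3 = 8; next = 7
base 5: 7 = 5 + 2; at 6: 6 + 2 = 8; next = 7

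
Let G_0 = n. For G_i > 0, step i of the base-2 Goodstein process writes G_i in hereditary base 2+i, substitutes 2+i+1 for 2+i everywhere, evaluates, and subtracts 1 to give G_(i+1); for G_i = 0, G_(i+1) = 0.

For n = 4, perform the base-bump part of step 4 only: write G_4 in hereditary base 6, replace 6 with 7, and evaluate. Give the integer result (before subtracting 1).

G_0 = 4. HB_2(4) = 2^2. Bump = 27. G_1 = 26.
G_1 = 26. HB_3(26) = 2·3^2 + 2·3 + 2. Bump = 42. G_2 = 41.
G_2 = 41. HB_4(41) = 2·4^2 + 2·4 + 1. Bump = 61. G_3 = 60.
G_3 = 60. HB_5(60) = 2·5^2 + 2·5. Bump = 84. G_4 = 83.
G_4 = 83. HB_6(83) = 2·6^2 + 6 + 5. Bump = 110. G_5 = 109.

110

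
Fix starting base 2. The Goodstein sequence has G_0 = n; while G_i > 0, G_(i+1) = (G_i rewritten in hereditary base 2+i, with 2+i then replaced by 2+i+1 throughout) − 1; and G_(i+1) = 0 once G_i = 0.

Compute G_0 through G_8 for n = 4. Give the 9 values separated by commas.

4, 26, 41, 60, 83, 109, 139, 173, 211

[0] 4 ≡ 2^2 (base 2). Lift 3: 27. −1: 26.
[1] 26 ≡ 2·3^2 + 2·3 + 2 (base 3). Lift 4: 42. −1: 41.
[2] 41 ≡ 2·4^2 + 2·4 + 1 (base 4). Lift 5: 61. −1: 60.
[3] 60 ≡ 2·5^2 + 2·5 (base 5). Lift 6: 84. −1: 83.
[4] 83 ≡ 2·6^2 + 6 + 5 (base 6). Lift 7: 110. −1: 109.
[5] 109 ≡ 2·7^2 + 7 + 4 (base 7). Lift 8: 140. −1: 139.
[6] 139 ≡ 2·8^2 + 8 + 3 (base 8). Lift 9: 174. −1: 173.
[7] 173 ≡ 2·9^2 + 9 + 2 (base 9). Lift 10: 212. −1: 211.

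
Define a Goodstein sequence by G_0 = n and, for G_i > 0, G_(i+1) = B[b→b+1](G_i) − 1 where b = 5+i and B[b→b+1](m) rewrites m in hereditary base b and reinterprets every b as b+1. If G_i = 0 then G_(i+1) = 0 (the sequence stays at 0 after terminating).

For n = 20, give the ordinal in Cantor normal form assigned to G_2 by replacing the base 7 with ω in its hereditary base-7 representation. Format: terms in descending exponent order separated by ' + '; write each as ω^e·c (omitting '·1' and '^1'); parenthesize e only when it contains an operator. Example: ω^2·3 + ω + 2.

ω·3 + 4

base 5: 20 = 4·5; at 6: 4·6 = 24; next = 23
base 6: 23 = 3·6 + 5; at 7: 3·7 + 5 = 26; next = 25
base 7: 25 = 3·7 + 4; at 8: 3·8 + 4 = 28; next = 27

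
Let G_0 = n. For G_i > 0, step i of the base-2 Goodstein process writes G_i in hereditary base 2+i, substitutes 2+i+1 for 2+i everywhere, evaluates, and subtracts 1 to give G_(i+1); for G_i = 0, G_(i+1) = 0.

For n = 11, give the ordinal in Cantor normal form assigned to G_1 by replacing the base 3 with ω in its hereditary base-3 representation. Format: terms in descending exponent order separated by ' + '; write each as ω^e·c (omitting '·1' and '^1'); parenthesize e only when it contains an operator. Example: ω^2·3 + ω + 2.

ω^(ω + 1) + ω

i=0: 11 = 2^(2 + 1) + 2 + 1 (b=2); 2→3: 3^(3 + 1) + 3 + 1 = 85; 85−1 = 84
i=1: 84 = 3^(3 + 1) + 3 (b=3); 3→4: 4^(4 + 1) + 4 = 1028; 1028−1 = 1027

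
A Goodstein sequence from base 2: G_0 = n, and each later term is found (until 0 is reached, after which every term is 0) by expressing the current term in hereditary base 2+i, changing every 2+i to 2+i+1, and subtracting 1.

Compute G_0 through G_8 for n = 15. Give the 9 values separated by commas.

G_0=15  [base 2] 2^(2 + 1) + 2^2 + 2 + 1  →[2↦3]→  3^(3 + 1) + 3^3 + 3 + 1 = 112  −1 ⇒ G_1=111
G_1=111  [base 3] 3^(3 + 1) + 3^3 + 3  →[3↦4]→  4^(4 + 1) + 4^4 + 4 = 1284  −1 ⇒ G_2=1283
G_2=1283  [base 4] 4^(4 + 1) + 4^4 + 3  →[4↦5]→  5^(5 + 1) + 5^5 + 3 = 18753  −1 ⇒ G_3=18752
G_3=18752  [base 5] 5^(5 + 1) + 5^5 + 2  →[5↦6]→  6^(6 + 1) + 6^6 + 2 = 326594  −1 ⇒ G_4=326593
G_4=326593  [base 6] 6^(6 + 1) + 6^6 + 1  →[6↦7]→  7^(7 + 1) + 7^7 + 1 = 6588345  −1 ⇒ G_5=6588344
G_5=6588344  [base 7] 7^(7 + 1) + 7^7  →[7↦8]→  8^(8 + 1) + 8^8 = 150994944  −1 ⇒ G_6=150994943
G_6=150994943  [base 8] 8^(8 + 1) + 7·8^7 + 7·8^6 + 7·8^5 + 7·8^4 + 7·8^3 + 7·8^2 + 7·8 + 7  →[8↦9]→  9^(9 + 1) + 7·9^7 + 7·9^6 + 7·9^5 + 7·9^4 + 7·9^3 + 7·9^2 + 7·9 + 7 = 3524450281  −1 ⇒ G_7=3524450280
G_7=3524450280  [base 9] 9^(9 + 1) + 7·9^7 + 7·9^6 + 7·9^5 + 7·9^4 + 7·9^3 + 7·9^2 + 7·9 + 6  →[9↦10]→  10^(10 + 1) + 7·10^7 + 7·10^6 + 7·10^5 + 7·10^4 + 7·10^3 + 7·10^2 + 7·10 + 6 = 100077777776  −1 ⇒ G_8=100077777775

15, 111, 1283, 18752, 326593, 6588344, 150994943, 3524450280, 100077777775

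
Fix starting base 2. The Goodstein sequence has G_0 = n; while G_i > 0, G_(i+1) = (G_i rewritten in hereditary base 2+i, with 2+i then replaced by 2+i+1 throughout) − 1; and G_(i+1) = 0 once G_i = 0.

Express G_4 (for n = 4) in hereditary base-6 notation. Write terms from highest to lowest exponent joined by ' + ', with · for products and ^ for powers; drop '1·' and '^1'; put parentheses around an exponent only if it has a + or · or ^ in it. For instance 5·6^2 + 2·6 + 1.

2·6^2 + 6 + 5

base 2: 4 = 2^2; at 3: 3^3 = 27; next = 26
base 3: 26 = 2·3^2 + 2·3 + 2; at 4: 2·4^2 + 2·4 + 2 = 42; next = 41
base 4: 41 = 2·4^2 + 2·4 + 1; at 5: 2·5^2 + 2·5 + 1 = 61; next = 60
base 5: 60 = 2·5^2 + 2·5; at 6: 2·6^2 + 2·6 = 84; next = 83
base 6: 83 = 2·6^2 + 6 + 5; at 7: 2·7^2 + 7 + 5 = 110; next = 109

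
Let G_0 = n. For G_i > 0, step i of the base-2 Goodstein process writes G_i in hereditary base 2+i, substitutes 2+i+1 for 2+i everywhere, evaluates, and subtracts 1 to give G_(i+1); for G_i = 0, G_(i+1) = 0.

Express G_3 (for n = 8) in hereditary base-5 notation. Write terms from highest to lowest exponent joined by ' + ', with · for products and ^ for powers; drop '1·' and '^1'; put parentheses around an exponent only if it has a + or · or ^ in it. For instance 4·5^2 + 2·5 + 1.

2·5^5 + 2·5^2 + 2·5

step 0: 8 = 2^(2 + 1); sub 3 for 2: 3^(3 + 1); = 81; G_1 = 81−1 = 80
step 1: 80 = 2·3^3 + 2·3^2 + 2·3 + 2; sub 4 for 3: 2·4^4 + 2·4^2 + 2·4 + 2; = 554; G_2 = 554−1 = 553
step 2: 553 = 2·4^4 + 2·4^2 + 2·4 + 1; sub 5 for 4: 2·5^5 + 2·5^2 + 2·5 + 1; = 6311; G_3 = 6311−1 = 6310
step 3: 6310 = 2·5^5 + 2·5^2 + 2·5; sub 6 for 5: 2·6^6 + 2·6^2 + 2·6; = 93396; G_4 = 93396−1 = 93395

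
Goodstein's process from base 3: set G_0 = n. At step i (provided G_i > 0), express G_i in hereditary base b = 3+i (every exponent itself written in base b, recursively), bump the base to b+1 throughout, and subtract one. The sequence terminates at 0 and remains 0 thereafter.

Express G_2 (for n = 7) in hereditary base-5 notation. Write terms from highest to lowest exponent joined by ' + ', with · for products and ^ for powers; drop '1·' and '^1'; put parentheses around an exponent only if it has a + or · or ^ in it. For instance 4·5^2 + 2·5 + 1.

5 + 4

7 —HB3→ 2·3 + 1 —bump→ 2·4 + 1 = 9 —(−1)→ 8
8 —HB4→ 2·4 —bump→ 2·5 = 10 —(−1)→ 9
9 —HB5→ 5 + 4 —bump→ 6 + 4 = 10 —(−1)→ 9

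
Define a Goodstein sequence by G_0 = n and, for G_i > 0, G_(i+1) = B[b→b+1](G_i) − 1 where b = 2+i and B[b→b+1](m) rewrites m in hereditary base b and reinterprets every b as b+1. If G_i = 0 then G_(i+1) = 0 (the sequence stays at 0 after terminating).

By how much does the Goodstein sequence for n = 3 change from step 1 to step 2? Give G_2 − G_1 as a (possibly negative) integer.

0

base 2: 3 = 2 + 1; at 3: 3 + 1 = 4; next = 3
base 3: 3 = 3; at 4: 4 = 4; next = 3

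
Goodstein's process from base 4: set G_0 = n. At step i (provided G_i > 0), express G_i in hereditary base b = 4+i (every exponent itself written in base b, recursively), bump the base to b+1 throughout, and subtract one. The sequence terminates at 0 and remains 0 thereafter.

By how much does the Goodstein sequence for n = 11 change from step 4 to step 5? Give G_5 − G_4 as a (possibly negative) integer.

(0) 11|_4 = 2·4 + 3 ↦ 2·5 + 3|_5 = 13 ⇒ 12
(1) 12|_5 = 2·5 + 2 ↦ 2·6 + 2|_6 = 14 ⇒ 13
(2) 13|_6 = 2·6 + 1 ↦ 2·7 + 1|_7 = 15 ⇒ 14
(3) 14|_7 = 2·7 ↦ 2·8|_8 = 16 ⇒ 15
(4) 15|_8 = 8 + 7 ↦ 9 + 7|_9 = 16 ⇒ 15

0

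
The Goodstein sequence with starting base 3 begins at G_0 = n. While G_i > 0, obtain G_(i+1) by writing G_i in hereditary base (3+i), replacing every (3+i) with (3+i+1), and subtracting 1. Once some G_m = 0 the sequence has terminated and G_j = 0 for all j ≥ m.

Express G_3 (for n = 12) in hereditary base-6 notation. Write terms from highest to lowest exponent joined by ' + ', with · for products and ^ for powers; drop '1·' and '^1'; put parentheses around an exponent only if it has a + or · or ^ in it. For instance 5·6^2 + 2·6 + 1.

6^2 + 1

base 3: 12 = 3^2 + 3; at 4: 4^2 + 4 = 20; next = 19
base 4: 19 = 4^2 + 3; at 5: 5^2 + 3 = 28; next = 27
base 5: 27 = 5^2 + 2; at 6: 6^2 + 2 = 38; next = 37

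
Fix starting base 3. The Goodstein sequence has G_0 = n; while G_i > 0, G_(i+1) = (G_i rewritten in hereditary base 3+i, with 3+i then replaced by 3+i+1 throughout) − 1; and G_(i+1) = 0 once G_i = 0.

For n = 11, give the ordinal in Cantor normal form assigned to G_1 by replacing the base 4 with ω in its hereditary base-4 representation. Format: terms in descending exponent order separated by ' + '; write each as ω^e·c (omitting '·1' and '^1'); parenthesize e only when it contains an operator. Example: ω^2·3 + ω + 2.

11 —HB3→ 3^2 + 2 —bump→ 4^2 + 2 = 18 —(−1)→ 17
17 —HB4→ 4^2 + 1 —bump→ 5^2 + 1 = 26 —(−1)→ 25

ω^2 + 1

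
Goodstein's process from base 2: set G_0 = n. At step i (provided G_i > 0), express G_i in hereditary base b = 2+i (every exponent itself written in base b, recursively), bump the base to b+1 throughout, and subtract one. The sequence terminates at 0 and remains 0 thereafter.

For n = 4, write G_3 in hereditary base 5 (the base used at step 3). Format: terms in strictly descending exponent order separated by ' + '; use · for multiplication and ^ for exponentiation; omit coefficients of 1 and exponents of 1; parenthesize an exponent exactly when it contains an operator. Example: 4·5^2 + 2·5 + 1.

(0) 4|_2 = 2^2 ↦ 3^3|_3 = 27 ⇒ 26
(1) 26|_3 = 2·3^2 + 2·3 + 2 ↦ 2·4^2 + 2·4 + 2|_4 = 42 ⇒ 41
(2) 41|_4 = 2·4^2 + 2·4 + 1 ↦ 2·5^2 + 2·5 + 1|_5 = 61 ⇒ 60

2·5^2 + 2·5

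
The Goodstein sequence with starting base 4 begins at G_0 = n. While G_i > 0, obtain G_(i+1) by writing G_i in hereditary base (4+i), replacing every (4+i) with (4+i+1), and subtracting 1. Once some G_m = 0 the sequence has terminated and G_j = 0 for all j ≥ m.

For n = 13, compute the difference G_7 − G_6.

1

i=0: 13 = 3·4 + 1 (b=4); 4→5: 3·5 + 1 = 16; 16−1 = 15
i=1: 15 = 3·5 (b=5); 5→6: 3·6 = 18; 18−1 = 17
i=2: 17 = 2·6 + 5 (b=6); 6→7: 2·7 + 5 = 19; 19−1 = 18
i=3: 18 = 2·7 + 4 (b=7); 7→8: 2·8 + 4 = 20; 20−1 = 19
i=4: 19 = 2·8 + 3 (b=8); 8→9: 2·9 + 3 = 21; 21−1 = 20
i=5: 20 = 2·9 + 2 (b=9); 9→10: 2·10 + 2 = 22; 22−1 = 21
i=6: 21 = 2·10 + 1 (b=10); 10→11: 2·11 + 1 = 23; 23−1 = 22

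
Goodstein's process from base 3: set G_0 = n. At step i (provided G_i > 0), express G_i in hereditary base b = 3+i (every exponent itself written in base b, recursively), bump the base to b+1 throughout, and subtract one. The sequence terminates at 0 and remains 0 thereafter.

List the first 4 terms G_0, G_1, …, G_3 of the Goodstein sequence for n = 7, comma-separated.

7 —HB3→ 2·3 + 1 —bump→ 2·4 + 1 = 9 —(−1)→ 8
8 —HB4→ 2·4 —bump→ 2·5 = 10 —(−1)→ 9
9 —HB5→ 5 + 4 —bump→ 6 + 4 = 10 —(−1)→ 9

7, 8, 9, 9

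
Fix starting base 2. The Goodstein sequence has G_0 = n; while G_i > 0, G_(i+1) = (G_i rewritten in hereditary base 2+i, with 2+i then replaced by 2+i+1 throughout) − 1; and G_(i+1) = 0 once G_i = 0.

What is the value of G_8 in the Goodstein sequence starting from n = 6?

step 0: 6 = 2^2 + 2; sub 3 for 2: 3^3 + 3; = 30; G_1 = 30−1 = 29
step 1: 29 = 3^3 + 2; sub 4 for 3: 4^4 + 2; = 258; G_2 = 258−1 = 257
step 2: 257 = 4^4 + 1; sub 5 for 4: 5^5 + 1; = 3126; G_3 = 3126−1 = 3125
step 3: 3125 = 5^5; sub 6 for 5: 6^6; = 46656; G_4 = 46656−1 = 46655
step 4: 46655 = 5·6^5 + 5·6^4 + 5·6^3 + 5·6^2 + 5·6 + 5; sub 7 for 6: 5·7^5 + 5·7^4 + 5·7^3 + 5·7^2 + 5·7 + 5; = 98040; G_5 = 98040−1 = 98039
step 5: 98039 = 5·7^5 + 5·7^4 + 5·7^3 + 5·7^2 + 5·7 + 4; sub 8 for 7: 5·8^5 + 5·8^4 + 5·8^3 + 5·8^2 + 5·8 + 4; = 187244; G_6 = 187244−1 = 187243
step 6: 187243 = 5·8^5 + 5·8^4 + 5·8^3 + 5·8^2 + 5·8 + 3; sub 9 for 8: 5·9^5 + 5·9^4 + 5·9^3 + 5·9^2 + 5·9 + 3; = 332148; G_7 = 332148−1 = 332147
step 7: 332147 = 5·9^5 + 5·9^4 + 5·9^3 + 5·9^2 + 5·9 + 2; sub 10 for 9: 5·10^5 + 5·10^4 + 5·10^3 + 5·10^2 + 5·10 + 2; = 555552; G_8 = 555552−1 = 555551
step 8: 555551 = 5·10^5 + 5·10^4 + 5·10^3 + 5·10^2 + 5·10 + 1; sub 11 for 10: 5·11^5 + 5·11^4 + 5·11^3 + 5·11^2 + 5·11 + 1; = 885776; G_9 = 885776−1 = 885775

555551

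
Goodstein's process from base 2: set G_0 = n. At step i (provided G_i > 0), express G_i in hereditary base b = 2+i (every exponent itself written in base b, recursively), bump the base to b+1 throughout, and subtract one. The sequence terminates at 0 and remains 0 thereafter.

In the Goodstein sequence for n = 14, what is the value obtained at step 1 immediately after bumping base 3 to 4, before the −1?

G_0 = 14. HB_2(14) = 2^(2 + 1) + 2^2 + 2. Bump = 111. G_1 = 110.
G_1 = 110. HB_3(110) = 3^(3 + 1) + 3^3 + 2. Bump = 1282. G_2 = 1281.

1282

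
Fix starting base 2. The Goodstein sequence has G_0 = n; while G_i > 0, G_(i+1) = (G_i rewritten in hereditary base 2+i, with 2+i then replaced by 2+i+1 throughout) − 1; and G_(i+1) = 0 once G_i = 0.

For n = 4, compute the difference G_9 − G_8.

base 2: 4 = 2^2; at 3: 3^3 = 27; next = 26
base 3: 26 = 2·3^2 + 2·3 + 2; at 4: 2·4^2 + 2·4 + 2 = 42; next = 41
base 4: 41 = 2·4^2 + 2·4 + 1; at 5: 2·5^2 + 2·5 + 1 = 61; next = 60
base 5: 60 = 2·5^2 + 2·5; at 6: 2·6^2 + 2·6 = 84; next = 83
base 6: 83 = 2·6^2 + 6 + 5; at 7: 2·7^2 + 7 + 5 = 110; next = 109
base 7: 109 = 2·7^2 + 7 + 4; at 8: 2·8^2 + 8 + 4 = 140; next = 139
base 8: 139 = 2·8^2 + 8 + 3; at 9: 2·9^2 + 9 + 3 = 174; next = 173
base 9: 173 = 2·9^2 + 9 + 2; at 10: 2·10^2 + 10 + 2 = 212; next = 211
base 10: 211 = 2·10^2 + 10 + 1; at 11: 2·11^2 + 11 + 1 = 254; next = 253

42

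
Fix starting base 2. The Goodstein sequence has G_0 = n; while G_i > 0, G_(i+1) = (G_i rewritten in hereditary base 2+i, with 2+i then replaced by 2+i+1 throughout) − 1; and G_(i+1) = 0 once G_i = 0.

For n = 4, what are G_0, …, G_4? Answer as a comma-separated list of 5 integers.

4, 26, 41, 60, 83

base 2: 4 = 2^2; at 3: 3^3 = 27; next = 26
base 3: 26 = 2·3^2 + 2·3 + 2; at 4: 2·4^2 + 2·4 + 2 = 42; next = 41
base 4: 41 = 2·4^2 + 2·4 + 1; at 5: 2·5^2 + 2·5 + 1 = 61; next = 60
base 5: 60 = 2·5^2 + 2·5; at 6: 2·6^2 + 2·6 = 84; next = 83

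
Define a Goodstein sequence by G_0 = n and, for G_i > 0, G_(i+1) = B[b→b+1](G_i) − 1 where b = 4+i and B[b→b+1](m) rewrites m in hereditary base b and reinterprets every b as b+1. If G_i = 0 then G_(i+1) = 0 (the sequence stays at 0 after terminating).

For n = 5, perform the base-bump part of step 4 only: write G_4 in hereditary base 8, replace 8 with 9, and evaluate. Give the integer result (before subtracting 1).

3

[0] 5 ≡ 4 + 1 (base 4). Lift 5: 6. −1: 5.
[1] 5 ≡ 5 (base 5). Lift 6: 6. −1: 5.
[2] 5 ≡ 5 (base 6). Lift 7: 5. −1: 4.
[3] 4 ≡ 4 (base 7). Lift 8: 4. −1: 3.
[4] 3 ≡ 3 (base 8). Lift 9: 3. −1: 2.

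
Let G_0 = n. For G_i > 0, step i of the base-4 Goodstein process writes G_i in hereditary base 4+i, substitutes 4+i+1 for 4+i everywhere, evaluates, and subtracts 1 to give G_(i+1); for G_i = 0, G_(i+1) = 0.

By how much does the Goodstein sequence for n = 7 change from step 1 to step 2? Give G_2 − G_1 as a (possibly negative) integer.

0

G_0=7  [base 4] 4 + 3  →[4↦5]→  5 + 3 = 8  −1 ⇒ G_1=7
G_1=7  [base 5] 5 + 2  →[5↦6]→  6 + 2 = 8  −1 ⇒ G_2=7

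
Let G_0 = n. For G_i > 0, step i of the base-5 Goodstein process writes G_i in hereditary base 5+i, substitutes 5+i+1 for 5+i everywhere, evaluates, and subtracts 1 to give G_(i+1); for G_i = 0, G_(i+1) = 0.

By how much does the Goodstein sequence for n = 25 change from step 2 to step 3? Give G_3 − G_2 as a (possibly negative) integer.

4

base 5: 25 = 5^2; at 6: 6^2 = 36; next = 35
base 6: 35 = 5·6 + 5; at 7: 5·7 + 5 = 40; next = 39
base 7: 39 = 5·7 + 4; at 8: 5·8 + 4 = 44; next = 43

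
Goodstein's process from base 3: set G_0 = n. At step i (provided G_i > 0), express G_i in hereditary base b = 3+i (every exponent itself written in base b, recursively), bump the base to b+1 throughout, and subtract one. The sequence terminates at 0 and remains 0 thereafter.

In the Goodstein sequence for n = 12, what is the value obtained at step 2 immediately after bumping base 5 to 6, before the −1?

38

G_0 = 12. HB_3(12) = 3^2 + 3. Bump = 20. G_1 = 19.
G_1 = 19. HB_4(19) = 4^2 + 3. Bump = 28. G_2 = 27.
G_2 = 27. HB_5(27) = 5^2 + 2. Bump = 38. G_3 = 37.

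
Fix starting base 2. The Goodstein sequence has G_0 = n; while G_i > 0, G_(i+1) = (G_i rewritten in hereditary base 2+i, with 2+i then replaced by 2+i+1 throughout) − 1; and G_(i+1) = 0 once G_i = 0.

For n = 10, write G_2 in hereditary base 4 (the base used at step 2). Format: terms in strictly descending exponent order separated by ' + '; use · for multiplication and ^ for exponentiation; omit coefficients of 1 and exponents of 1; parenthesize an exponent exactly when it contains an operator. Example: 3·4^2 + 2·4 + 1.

G_0 = 10. HB_2(10) = 2^(2 + 1) + 2. Bump = 84. G_1 = 83.
G_1 = 83. HB_3(83) = 3^(3 + 1) + 2. Bump = 1026. G_2 = 1025.
G_2 = 1025. HB_4(1025) = 4^(4 + 1) + 1. Bump = 15626. G_3 = 15625.

4^(4 + 1) + 1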